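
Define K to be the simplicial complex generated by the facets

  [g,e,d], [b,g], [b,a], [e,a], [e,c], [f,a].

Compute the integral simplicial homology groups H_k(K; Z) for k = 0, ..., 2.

Order the vertices as a < b < c < d < e < f < g. Listing each simplex with vertices in this order, K has dimension 2 with simplices:

  0-simplices (7): a, b, c, d, e, f, g
  1-simplices (8): ab, ae, af, bg, ce, de, dg, eg
  2-simplices (1): deg

giving chain groups C_0 ≅ Z^7, C_1 ≅ Z^8, C_2 ≅ Z^1.

Boundary ∂_1: C_1 → C_0 maps an edge to its endpoints' difference, ∂[p,q] = q − p. For instance
  ∂eg = g − e.
This gives a 7×8 integer matrix of rank 6; reducing to Smith normal form yields diagonal entries (1,1,1,1,1,1).

Boundary ∂_2: C_2 → C_1 sends each 2-simplex [p,q,r] to [q,r] − [p,r] + [p,q]. For instance
  ∂deg = eg − dg + de.
As a 8×1 matrix over Z this has rank 1, with invariant factors (1).

Reading off H_k = ker ∂_k / im ∂_{k+1}:

  H_0: rank C_0 − rank ∂_1 = 7 − 6 = 1, and the invariant factors of ∂_1 are all 1, so H_0 ≅ Z.
  H_1: rank ker ∂_1 − rank ∂_2 = (8 − 6) − 1 = 1, and the invariant factors of ∂_2 are all 1, so H_1 ≅ Z.
  H_2: rank ker ∂_2 − rank ∂_3 = (1 − 1) − 0 = 0, and there is no ∂_3, so H_2 ≅ 0.

H_0 ≅ Z,  H_1 ≅ Z,  H_2 = 0.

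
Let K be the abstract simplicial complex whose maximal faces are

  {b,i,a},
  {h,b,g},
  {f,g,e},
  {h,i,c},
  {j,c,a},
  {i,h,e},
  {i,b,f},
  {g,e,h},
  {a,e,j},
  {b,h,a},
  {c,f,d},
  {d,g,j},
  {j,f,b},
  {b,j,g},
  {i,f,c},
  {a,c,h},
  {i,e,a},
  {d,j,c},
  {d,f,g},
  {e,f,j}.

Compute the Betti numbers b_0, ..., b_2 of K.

Take the total order a < b < c < d < e < f < g < h < i < j on the vertex set. Then K (dimension 2) consists of the simplices:

  0-simplices (10): a, b, c, d, e, f, g, h, i, j
  1-simplices (30): ab, ac, ae, ah, ai, aj, bf, bg, bh, bi, bj, cd, cf, ch, ci, cj, df, dg, dj, ef, eg, eh, ei, ej, fg, fi, fj, gh, gj, hi
  2-simplices (20): abh, abi, ach, acj, aei, aej, bfi, bfj, bgh, bgj, cdf, cdj, cfi, chi, dfg, dgj, efg, efj, egh, ehi

giving chain groups C_0 ≅ Z^10, C_1 ≅ Z^30, C_2 ≅ Z^20.

The boundary map ∂_1: C_1 → C_0 is given by ∂[p,q] = [q] − [p].
The resulting 10×30 matrix has rank 9, and its Smith normal form has invariant factors (1,1,1,1,1,1,1,1,1).

The boundary map ∂_2: C_2 → C_1 acts by ∂[p,q,r] = [q,r] − [p,r] + [p,q]. For instance
  ∂efj = fj − ej + ef,
  ∂bfj = fj − bj + bf.
This gives a 30×20 integer matrix of rank 20; reducing to Smith normal form yields diagonal entries (1,1,1,1,1,1,1,1,1,1,1,1,1,1,1,1,1,1,1,2).

From H_k ≅ ker(∂_k) / im(∂_{k+1}) we obtain:

  H_0: rank C_0 − rank ∂_1 = 10 − 9 = 1, and the invariant factors of ∂_1 are all 1, so H_0 = Z.
  H_1: rank ker ∂_1 − rank ∂_2 = (30 − 9) − 20 = 1, and ∂_2 has invariant factor 2 > 1, so H_1 = Z ⊕ Z/2Z.
  H_2: rank ker ∂_2 − rank ∂_3 = (20 − 20) − 0 = 0, and there is no ∂_3, so H_2 = 0.

Hence the Betti numbers are b_0 = 1, b_1 = 1, b_2 = 0.

b_0 = 1, b_1 = 1, b_2 = 0.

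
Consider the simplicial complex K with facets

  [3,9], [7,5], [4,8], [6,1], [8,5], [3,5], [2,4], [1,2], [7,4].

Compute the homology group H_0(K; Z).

We work with the vertex ordering 1 < 2 < 3 < 4 < 5 < 6 < 7 < 8 < 9. The simplices of K, each written with vertices in increasing order, are:

  0-simplices (9): [1], [2], [3], [4], [5], [6], [7], [8], [9]
  1-simplices (9): [1,2], [1,6], [2,4], [3,5], [3,9], [4,7], [4,8], [5,7], [5,8]

Hence C_0 ≅ Z^9, C_1 ≅ Z^9.

Boundary ∂_1: C_1 → C_0 sends each edge [p,q] (with p < q) to q − p. For instance
  ∂[1,2] = [2] − [1].
As a 9×9 matrix over Z this has rank 8, with invariant factors (1,1,1,1,1,1,1,1).

Now H_k = ker ∂_k / im ∂_{k+1}, so:

  H_0: rank C_0 − rank ∂_1 = 9 − 8 = 1, and the invariant factors of ∂_1 are all 1, so H_0 = Z.

H_0 ≅ Z.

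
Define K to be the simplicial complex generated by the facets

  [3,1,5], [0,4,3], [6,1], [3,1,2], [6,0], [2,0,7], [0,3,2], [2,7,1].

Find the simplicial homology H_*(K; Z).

H_0 = Z,  H_1 = Z,  H_2 = 0.

K has 8 vertices, 14 edges, 6 triangles.
rank ∂_0 = 0, rank ∂_1 = 7 ⇒ b_0 = 8 − 0 − 7 = 1; all invariant factors of ∂_1 are 1 so no torsion. So H_0 ≅ Z.
rank ∂_1 = 7, rank ∂_2 = 6 ⇒ b_1 = 14 − 7 − 6 = 1; all invariant factors of ∂_2 are 1 so no torsion. So H_1 ≅ Z.
rank ∂_2 = 6, rank ∂_3 = 0 ⇒ b_2 = 6 − 6 − 0 = 0. So H_2 ≅ 0.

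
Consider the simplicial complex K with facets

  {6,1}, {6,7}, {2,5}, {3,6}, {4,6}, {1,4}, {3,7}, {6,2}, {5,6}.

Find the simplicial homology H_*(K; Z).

H_0 = Z,  H_1 = Z^3.

We work with the vertex ordering 1 < 2 < 3 < 4 < 5 < 6 < 7. The simplices of K, each written with vertices in increasing order, are:

  0-simplices (7): [1], [2], [3], [4], [5], [6], [7]
  1-simplices (9): [1,4], [1,6], [2,5], [2,6], [3,6], [3,7], [4,6], [5,6], [6,7]

Hence C_0 ≅ Z^7, C_1 ≅ Z^9.

The boundary map ∂_1: C_1 → C_0 is given by ∂[p,q] = [q] − [p]. For instance
  ∂[5,6] = [6] − [5].
The 7×9 boundary matrix has rank 6 and Smith normal form diag(1,1,1,1,1,1).

Computing H_k = (kernel of ∂_k) / (image of ∂_{k+1}):

  H_0: rank C_0 − rank ∂_1 = 7 − 6 = 1, and the invariant factors of ∂_1 are all 1, so H_0 = Z.
  H_1: rank ker ∂_1 − rank ∂_2 = (9 − 6) − 0 = 3, and there is no ∂_2, so H_1 = Z^3.

As a check, the Euler characteristic is 7 − 9 = -2, which agrees with 1 − 3 = -2.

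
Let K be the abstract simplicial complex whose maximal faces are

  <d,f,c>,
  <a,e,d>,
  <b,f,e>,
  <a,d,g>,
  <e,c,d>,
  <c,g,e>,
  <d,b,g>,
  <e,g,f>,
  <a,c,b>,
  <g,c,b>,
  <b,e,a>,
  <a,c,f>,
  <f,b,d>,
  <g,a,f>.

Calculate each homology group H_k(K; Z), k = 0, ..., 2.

H_0 = Z,  H_1 = Z^2,  H_2 = Z.

Take the total order a < b < c < d < e < f < g on the vertex set. Then K (dimension 2) consists of the simplices:

  0-simplices (7): a, b, c, d, e, f, g
  1-simplices (21): ab, ac, ad, ae, af, ag, bc, bd, be, bf, bg, cd, ce, cf, cg, de, df, dg, ef, eg, fg
  2-simplices (14): abc, abe, acf, ade, adg, afg, bcg, bdf, bdg, bef, cde, cdf, ceg, efg

giving chain groups C_0 ≅ Z^7, C_1 ≅ Z^21, C_2 ≅ Z^14.

∂_1: C_1 → C_0 maps an edge to its endpoints' difference, ∂[p,q] = q − p. For instance
  ∂ce = e − c.
This gives a 7×21 integer matrix of rank 6; reducing to Smith normal form yields diagonal entries (1,1,1,1,1,1).

The boundary map ∂_2: C_2 → C_1 acts by ∂[p,q,r] = [q,r] − [p,r] + [p,q]. For instance
  ∂ade = de − ae + ad,
  ∂adg = dg − ag + ad.
The 21×14 boundary matrix has rank 13 and Smith normal form diag(1,1,1,1,1,1,1,1,1,1,1,1,1).

Now H_k = ker ∂_k / im ∂_{k+1}, so:

  H_0: rank C_0 − rank ∂_1 = 7 − 6 = 1, and the invariant factors of ∂_1 are all 1, so H_0 ≅ Z.
  H_1: rank ker ∂_1 − rank ∂_2 = (21 − 6) − 13 = 2, and the invariant factors of ∂_2 are all 1, so H_1 ≅ Z^2.
  H_2: rank ker ∂_2 − rank ∂_3 = (14 − 13) − 0 = 1, and there is no ∂_3, so H_2 ≅ Z.

As a check, the Euler characteristic is 7 − 21 + 14 = 0, which agrees with 1 − 2 + 1 = 0.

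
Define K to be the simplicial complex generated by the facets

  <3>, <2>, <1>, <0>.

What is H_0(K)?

We work with the vertex ordering 0 < 1 < 2 < 3. The simplices of K, each written with vertices in increasing order, are:

  0-simplices (4): [0], [1], [2], [3]

Hence C_0 ≅ Z^4.

Computing H_k = (kernel of ∂_k) / (image of ∂_{k+1}):

  H_0: rank C_0 − rank ∂_1 = 4 − 0 = 4, and there is no ∂_1, so H_0 ≅ Z^4.

(K is a triangulation of a set of 4 points.)

H_0 = Z^4.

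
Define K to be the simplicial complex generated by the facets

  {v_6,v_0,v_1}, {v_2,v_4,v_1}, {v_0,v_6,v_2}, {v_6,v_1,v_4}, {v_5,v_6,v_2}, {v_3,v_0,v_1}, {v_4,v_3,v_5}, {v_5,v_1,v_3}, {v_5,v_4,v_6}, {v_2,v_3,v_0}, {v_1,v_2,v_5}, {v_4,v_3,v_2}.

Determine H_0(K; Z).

Order the vertices as v_0 < v_1 < v_2 < v_3 < v_4 < v_5 < v_6. Listing each simplex with vertices in this order, K has dimension 2 with simplices:

  0-simplices (7): [v_0], [v_1], [v_2], [v_3], [v_4], [v_5], [v_6]
  1-simplices (18): (18 of them)
  2-simplices (12): (12 of them)

Hence C_0 ≅ Z^7, C_1 ≅ Z^18, C_2 ≅ Z^12.

∂_1: C_1 → C_0 maps an edge to its endpoints' difference, ∂[p,q] = q − p.
As a 7×18 matrix over Z this has rank 6, with invariant factors (1,1,1,1,1,1).

The boundary map ∂_2: C_2 → C_1 maps a triangle to the signed sum of its edges. For instance
  ∂[v_1,v_2,v_5] = [v_2,v_5] − [v_1,v_5] + [v_1,v_2],
  ∂[v_1,v_3,v_5] = [v_3,v_5] − [v_1,v_5] + [v_1,v_3].
As a 18×12 matrix over Z this has rank 12, with invariant factors (1,1,1,1,1,1,1,1,1,1,1,2).

From H_k ≅ ker(∂_k) / im(∂_{k+1}) we obtain:

  H_0: rank C_0 − rank ∂_1 = 7 − 6 = 1, and the invariant factors of ∂_1 are all 1, so H_0 = Z.

H_0 = Z.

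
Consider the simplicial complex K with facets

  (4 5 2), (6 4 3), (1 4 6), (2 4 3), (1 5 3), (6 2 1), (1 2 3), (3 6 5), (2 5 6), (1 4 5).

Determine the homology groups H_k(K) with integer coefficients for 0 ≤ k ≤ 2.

We work with the vertex ordering 1 < 2 < 3 < 4 < 5 < 6. The simplices of K, each written with vertices in increasing order, are:

  0-simplices (6): [1], [2], [3], [4], [5], [6]
  1-simplices (15): [1,2], [1,3], [1,4], [1,5], [1,6], [2,3], [2,4], [2,5], [2,6], [3,4], [3,5], [3,6], [4,5], [4,6], [5,6]
  2-simplices (10): [1,2,3], [1,2,6], [1,3,5], [1,4,5], [1,4,6], [2,3,4], [2,4,5], [2,5,6], [3,4,6], [3,5,6]

Hence C_0 ≅ Z^6, C_1 ≅ Z^15, C_2 ≅ Z^10.

The boundary map ∂_1: C_1 → C_0 maps an edge to its endpoints' difference, ∂[p,q] = q − p.
As a 6×15 matrix over Z this has rank 5, with invariant factors (1,1,1,1,1).

Boundary ∂_2: C_2 → C_1 maps a triangle to the signed sum of its edges. For instance
  ∂[1,4,6] = [4,6] − [1,6] + [1,4],
  ∂[2,3,4] = [3,4] − [2,4] + [2,3].
As a 15×10 matrix over Z this has rank 10, with invariant factors (1,1,1,1,1,1,1,1,1,2).

Computing H_k = (kernel of ∂_k) / (image of ∂_{k+1}):

  H_0: rank C_0 − rank ∂_1 = 6 − 5 = 1, and the invariant factors of ∂_1 are all 1, so H_0 = Z.
  H_1: rank ker ∂_1 − rank ∂_2 = (15 − 5) − 10 = 0, and ∂_2 has invariant factor 2 > 1, so H_1 = Z/2.
  H_2: rank ker ∂_2 − rank ∂_3 = (10 − 10) − 0 = 0, and there is no ∂_3, so H_2 = 0.

H_0 ≅ Z,  H_1 ≅ Z/2,  H_2 = 0.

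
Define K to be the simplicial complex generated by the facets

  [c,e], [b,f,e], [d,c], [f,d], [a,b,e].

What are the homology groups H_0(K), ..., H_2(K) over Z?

K has 6 vertices, 8 edges, 2 triangles.
rank ∂_0 = 0, rank ∂_1 = 5 ⇒ b_0 = 6 − 0 − 5 = 1; all invariant factors of ∂_1 are 1 so no torsion. So H_0 ≅ Z.
rank ∂_1 = 5, rank ∂_2 = 2 ⇒ b_1 = 8 − 5 − 2 = 1; all invariant factors of ∂_2 are 1 so no torsion. So H_1 ≅ Z.
rank ∂_2 = 2, rank ∂_3 = 0 ⇒ b_2 = 2 − 2 − 0 = 0. So H_2 ≅ 0.

H_0 ≅ Z,  H_1 ≅ Z,  H_2 = 0.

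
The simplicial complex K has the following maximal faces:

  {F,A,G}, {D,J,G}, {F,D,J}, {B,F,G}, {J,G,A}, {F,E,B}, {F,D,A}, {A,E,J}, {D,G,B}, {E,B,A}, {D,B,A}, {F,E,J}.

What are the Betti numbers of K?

b_0 = 1, b_1 = 0, b_2 = 0.

Fix the vertex order A < B < D < E < F < G < J and write every simplex with vertices in increasing order. Then dim K = 2 and the simplices of K are:

  0-simplices (7): A, B, D, E, F, G, J
  1-simplices (18): AB, AD, AE, AF, AG, AJ, BD, BE, BF, BG, DF, DG, DJ, EF, EJ, FG, FJ, GJ
  2-simplices (12): ABD, ABE, ADF, AEJ, AFG, AGJ, BDG, BEF, BFG, DFJ, DGJ, EFJ

Hence C_0 ≅ Z^7, C_1 ≅ Z^18, C_2 ≅ Z^12.

∂_1: C_1 → C_0 maps an edge to its endpoints' difference, ∂[p,q] = q − p. For instance
  ∂AE = E − A.
As a 7×18 matrix over Z this has rank 6, with invariant factors (1,1,1,1,1,1).

∂_2: C_2 → C_1 sends each 2-simplex [p,q,r] to [q,r] − [p,r] + [p,q]. For instance
  ∂BDG = DG − BG + BD,
  ∂ABE = BE − AE + AB.
As a 18×12 matrix over Z this has rank 12, with invariant factors (1,1,1,1,1,1,1,1,1,1,1,2).

Now H_k = ker ∂_k / im ∂_{k+1}, so:

  H_0: rank C_0 − rank ∂_1 = 7 − 6 = 1, and the invariant factors of ∂_1 are all 1, so H_0 ≅ Z.
  H_1: rank ker ∂_1 − rank ∂_2 = (18 − 6) − 12 = 0, and ∂_2 has invariant factor 2 > 1, so H_1 ≅ Z/2Z.
  H_2: rank ker ∂_2 − rank ∂_3 = (12 − 12) − 0 = 0, and there is no ∂_3, so H_2 ≅ 0.

Hence the Betti numbers are b_0 = 1, b_1 = 0, b_2 = 0.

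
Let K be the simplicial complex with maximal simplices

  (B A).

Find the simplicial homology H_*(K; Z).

Fix the vertex order A < B and write every simplex with vertices in increasing order. Then dim K = 1 and the simplices of K are:

  0-simplices (2): A, B
  1-simplices (1): AB

giving chain groups C_0 ≅ Z^2, C_1 ≅ Z^1.

∂_1: C_1 → C_0 is given by ∂[p,q] = [q] − [p]. For instance
  ∂AB = B − A.
The 2×1 boundary matrix has rank 1 and Smith normal form diag(1).

Now H_k = ker ∂_k / im ∂_{k+1}, so:

  H_0: rank C_0 − rank ∂_1 = 2 − 1 = 1, and the invariant factors of ∂_1 are all 1, so H_0 = Z.
  H_1: rank ker ∂_1 − rank ∂_2 = (1 − 1) − 0 = 0, and there is no ∂_2, so H_1 = 0.

H_0 ≅ Z,  H_1 = 0.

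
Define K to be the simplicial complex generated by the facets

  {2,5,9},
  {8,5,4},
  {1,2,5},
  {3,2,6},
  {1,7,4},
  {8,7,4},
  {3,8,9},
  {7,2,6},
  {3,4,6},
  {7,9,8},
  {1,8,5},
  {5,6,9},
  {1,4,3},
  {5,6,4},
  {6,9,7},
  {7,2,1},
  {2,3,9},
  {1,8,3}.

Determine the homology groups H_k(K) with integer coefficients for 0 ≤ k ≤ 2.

H_0 = Z,  H_1 = Z × Z/2,  H_2 = 0.

We work with the vertex ordering 1 < 2 < 3 < 4 < 5 < 6 < 7 < 8 < 9. The simplices of K, each written with vertices in increasing order, are:

  0-simplices (9): [1], [2], [3], [4], [5], [6], [7], [8], [9]
  1-simplices (27): (27 of them)
  2-simplices (18): [1,2,5], [1,2,7], [1,3,4], [1,3,8], [1,4,7], [1,5,8], [2,3,6], [2,3,9], [2,5,9], [2,6,7], [3,4,6], [3,8,9], [4,5,6], [4,5,8], [4,7,8], [5,6,9], [6,7,9], [7,8,9]

so the chain groups are C_0 ≅ Z^9, C_1 ≅ Z^27, C_2 ≅ Z^18.

Boundary ∂_1: C_1 → C_0 is given by ∂[p,q] = [q] − [p].
This gives a 9×27 integer matrix of rank 8; reducing to Smith normal form yields diagonal entries (1,1,1,1,1,1,1,1).

∂_2: C_2 → C_1 maps a triangle to the signed sum of its edges. For instance
  ∂[4,5,6] = [5,6] − [4,6] + [4,5],
  ∂[2,6,7] = [6,7] − [2,7] + [2,6].
The 27×18 boundary matrix has rank 18 and Smith normal form diag(1,1,1,1,1,1,1,1,1,1,1,1,1,1,1,1,1,2).

Computing H_k = (kernel of ∂_k) / (image of ∂_{k+1}):

  H_0: rank C_0 − rank ∂_1 = 9 − 8 = 1, and the invariant factors of ∂_1 are all 1, so H_0 = Z.
  H_1: rank ker ∂_1 − rank ∂_2 = (27 − 8) − 18 = 1, and ∂_2 has invariant factor 2 > 1, so H_1 = Z × Z/2.
  H_2: rank ker ∂_2 − rank ∂_3 = (18 − 18) − 0 = 0, and there is no ∂_3, so H_2 = 0.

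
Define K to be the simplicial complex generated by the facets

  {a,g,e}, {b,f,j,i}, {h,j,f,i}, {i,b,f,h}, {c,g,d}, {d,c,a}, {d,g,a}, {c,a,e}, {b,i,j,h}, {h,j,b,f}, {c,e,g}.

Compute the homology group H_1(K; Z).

H_1 ≅ 0.

Fix the vertex order a < b < c < d < e < f < g < h < i < j and write every simplex with vertices in increasing order. Then dim K = 3 and the simplices of K are:

  0-simplices (10): a, b, c, d, e, f, g, h, i, j
  1-simplices (19): ac, ad, ae, ag, bf, bh, bi, bj, cd, ce, cg, dg, eg, fh, fi, fj, hi, hj, ij
  2-simplices (16): acd, ace, adg, aeg, bfh, bfi, bfj, bhi, bhj, bij, cdg, ceg, fhi, fhj, fij, hij
  3-simplices (5): bfhi, bfhj, bfij, bhij, fhij

so the chain groups are C_0 ≅ Z^10, C_1 ≅ Z^19, C_2 ≅ Z^16, C_3 ≅ Z^5.

∂_1: C_1 → C_0 sends each edge [p,q] (with p < q) to q − p. For instance
  ∂bi = i − b.
The resulting 10×19 matrix has rank 8, and its Smith normal form has invariant factors (1,1,1,1,1,1,1,1).

Boundary ∂_2: C_2 → C_1 maps a triangle to the signed sum of its edges. For instance
  ∂fij = ij − fj + fi,
  ∂bhi = hi − bi + bh.
This gives a 19×16 integer matrix of rank 11; reducing to Smith normal form yields diagonal entries (1,1,1,1,1,1,1,1,1,1,1).

The boundary map ∂_3: C_3 → C_2 sends each 3-simplex σ to the alternating sum Σ_i (−1)^i (σ with its i-th vertex removed). For instance
  ∂bfhj = fhj − bhj + bfj − bfh,
  ∂bhij = hij − bij + bhj − bhi.
The 16×5 boundary matrix has rank 4 and Smith normal form diag(1,1,1,1).

Reading off H_k = ker ∂_k / im ∂_{k+1}:

  H_1: rank ker ∂_1 − rank ∂_2 = (19 − 8) − 11 = 0, and the invariant factors of ∂_2 are all 1, so H_1 = 0.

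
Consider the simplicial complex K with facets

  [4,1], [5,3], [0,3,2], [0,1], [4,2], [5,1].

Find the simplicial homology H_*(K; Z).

H_0 = Z,  H_1 = Z^2,  H_2 = 0.

Fix the vertex order 0 < 1 < 2 < 3 < 4 < 5 and write every simplex with vertices in increasing order. Then dim K = 2 and the simplices of K are:

  0-simplices (6): [0], [1], [2], [3], [4], [5]
  1-simplices (8): [0,1], [0,2], [0,3], [1,4], [1,5], [2,3], [2,4], [3,5]
  2-simplices (1): [0,2,3]

giving chain groups C_0 ≅ Z^6, C_1 ≅ Z^8, C_2 ≅ Z^1.

∂_1: C_1 → C_0 sends each edge [p,q] (with p < q) to q − p.
As a 6×8 matrix over Z this has rank 5, with invariant factors (1,1,1,1,1).

∂_2: C_2 → C_1 sends each 2-simplex [p,q,r] to [q,r] − [p,r] + [p,q]. For instance
  ∂[0,2,3] = [2,3] − [0,3] + [0,2].
As a 8×1 matrix over Z this has rank 1, with invariant factors (1).

Now H_k = ker ∂_k / im ∂_{k+1}, so:

  H_0: rank C_0 − rank ∂_1 = 6 − 5 = 1, and the invariant factors of ∂_1 are all 1, so H_0 = Z.
  H_1: rank ker ∂_1 − rank ∂_2 = (8 − 5) − 1 = 2, and the invariant factors of ∂_2 are all 1, so H_1 = Z^2.
  H_2: rank ker ∂_2 − rank ∂_3 = (1 − 1) − 0 = 0, and there is no ∂_3, so H_2 = 0.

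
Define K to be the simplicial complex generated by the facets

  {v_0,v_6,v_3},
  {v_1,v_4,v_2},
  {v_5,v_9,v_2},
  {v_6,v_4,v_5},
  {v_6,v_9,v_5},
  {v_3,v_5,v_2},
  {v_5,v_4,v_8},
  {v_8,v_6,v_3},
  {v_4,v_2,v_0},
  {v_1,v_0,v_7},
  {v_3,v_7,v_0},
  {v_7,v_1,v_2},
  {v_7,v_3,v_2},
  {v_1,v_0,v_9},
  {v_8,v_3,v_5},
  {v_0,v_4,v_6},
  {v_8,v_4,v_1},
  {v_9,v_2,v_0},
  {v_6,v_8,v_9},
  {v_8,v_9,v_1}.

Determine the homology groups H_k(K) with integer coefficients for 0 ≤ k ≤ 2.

H_0 = Z,  H_1 = Z ⊕ Z_2,  H_2 = 0.

Take the total order v_0 < v_1 < v_2 < v_3 < v_4 < v_5 < v_6 < v_7 < v_8 < v_9 on the vertex set. Then K (dimension 2) consists of the simplices:

  0-simplices (10): [v_0], [v_1], [v_2], [v_3], [v_4], [v_5], [v_6], [v_7], [v_8], [v_9]
  1-simplices (30): (30 of them)
  2-simplices (20): (20 of them)

giving chain groups C_0 ≅ Z^10, C_1 ≅ Z^30, C_2 ≅ Z^20.

Boundary ∂_1: C_1 → C_0 maps an edge to its endpoints' difference, ∂[p,q] = q − p.
As a 10×30 matrix over Z this has rank 9, with invariant factors (1,1,1,1,1,1,1,1,1).

Boundary ∂_2: C_2 → C_1 sends each 2-simplex [p,q,r] to [q,r] − [p,r] + [p,q]. For instance
  ∂[v_0,v_1,v_7] = [v_1,v_7] − [v_0,v_7] + [v_0,v_1],
  ∂[v_4,v_5,v_8] = [v_5,v_8] − [v_4,v_8] + [v_4,v_5].
As a 30×20 matrix over Z this has rank 20, with invariant factors (1,1,1,1,1,1,1,1,1,1,1,1,1,1,1,1,1,1,1,2).

From H_k ≅ ker(∂_k) / im(∂_{k+1}) we obtain:

  H_0: rank C_0 − rank ∂_1 = 10 − 9 = 1, and the invariant factors of ∂_1 are all 1, so H_0 = Z.
  H_1: rank ker ∂_1 − rank ∂_2 = (30 − 9) − 20 = 1, and ∂_2 has invariant factor 2 > 1, so H_1 = Z ⊕ Z_2.
  H_2: rank ker ∂_2 − rank ∂_3 = (20 − 20) − 0 = 0, and there is no ∂_3, so H_2 = 0.

As a check, the Euler characteristic is 10 − 30 + 20 = 0, which agrees with 1 − 1 + 0 = 0.
(K is a triangulation of the Klein bottle.)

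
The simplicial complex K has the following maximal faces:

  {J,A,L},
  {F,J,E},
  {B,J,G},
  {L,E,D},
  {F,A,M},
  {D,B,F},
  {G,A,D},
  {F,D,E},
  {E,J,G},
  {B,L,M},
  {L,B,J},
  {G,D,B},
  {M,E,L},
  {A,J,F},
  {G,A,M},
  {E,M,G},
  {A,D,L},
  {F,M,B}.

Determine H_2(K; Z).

Fix the vertex order A < B < D < E < F < G < J < L < M and write every simplex with vertices in increasing order. Then dim K = 2 and the simplices of K are:

  0-simplices (9): A, B, D, E, F, G, J, L, M
  1-simplices (27): AD, AF, AG, AJ, AL, AM, BD, BF, BG, BJ, BL, BM, DE, DF, DG, DL, EF, EG, EJ, EL, EM, FJ, FM, GJ, GM, JL, LM
  2-simplices (18): ADG, ADL, AFJ, AFM, AGM, AJL, BDF, BDG, BFM, BGJ, BJL, BLM, DEF, DEL, EFJ, EGJ, EGM, ELM

giving chain groups C_0 ≅ Z^9, C_1 ≅ Z^27, C_2 ≅ Z^18.

The boundary map ∂_1: C_1 → C_0 sends each edge [p,q] (with p < q) to q − p. For instance
  ∂AG = G − A.
As a 9×27 matrix over Z this has rank 8, with invariant factors (1,1,1,1,1,1,1,1).

The boundary map ∂_2: C_2 → C_1 acts by ∂[p,q,r] = [q,r] − [p,r] + [p,q]. For instance
  ∂BLM = LM − BM + BL,
  ∂EFJ = FJ − EJ + EF.
The resulting 27×18 matrix has rank 17, and its Smith normal form has invariant factors (1,1,1,1,1,1,1,1,1,1,1,1,1,1,1,1,1).

Now H_k = ker ∂_k / im ∂_{k+1}, so:

  H_2: rank ker ∂_2 − rank ∂_3 = (18 − 17) − 0 = 1, and there is no ∂_3, so H_2 = Z.

H_2 ≅ Z.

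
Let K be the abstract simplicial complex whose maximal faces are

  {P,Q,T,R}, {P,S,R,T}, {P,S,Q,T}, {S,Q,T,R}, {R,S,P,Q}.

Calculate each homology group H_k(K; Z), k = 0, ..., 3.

Take the total order P < Q < R < S < T on the vertex set. Then K (dimension 3) consists of the simplices:

  0-simplices (5): P, Q, R, S, T
  1-simplices (10): PQ, PR, PS, PT, QR, QS, QT, RS, RT, ST
  2-simplices (10): PQR, PQS, PQT, PRS, PRT, PST, QRS, QRT, QST, RST
  3-simplices (5): PQRS, PQRT, PQST, PRST, QRST

giving chain groups C_0 ≅ Z^5, C_1 ≅ Z^10, C_2 ≅ Z^10, C_3 ≅ Z^5.

The boundary map ∂_1: C_1 → C_0 maps an edge to its endpoints' difference, ∂[p,q] = q − p. For instance
  ∂PT = T − P.
The 5×10 boundary matrix has rank 4 and Smith normal form diag(1,1,1,1).

∂_2: C_2 → C_1 maps a triangle to the signed sum of its edges. For instance
  ∂PQT = QT − PT + PQ,
  ∂PQS = QS − PS + PQ.
The 10×10 boundary matrix has rank 6 and Smith normal form diag(1,1,1,1,1,1).

The boundary map ∂_3: C_3 → C_2 sends each 3-simplex σ to the alternating sum Σ_i (−1)^i (σ with its i-th vertex removed). For instance
  ∂PRST = RST − PST + PRT − PRS,
  ∂QRST = RST − QST + QRT − QRS.
As a 10×5 matrix over Z this has rank 4, with invariant factors (1,1,1,1).

Computing H_k = (kernel of ∂_k) / (image of ∂_{k+1}):

  H_0: rank C_0 − rank ∂_1 = 5 − 4 = 1, and the invariant factors of ∂_1 are all 1, so H_0 ≅ Z.
  H_1: rank ker ∂_1 − rank ∂_2 = (10 − 4) − 6 = 0, and the invariant factors of ∂_2 are all 1, so H_1 ≅ 0.
  H_2: rank ker ∂_2 − rank ∂_3 = (10 − 6) − 4 = 0, and the invariant factors of ∂_3 are all 1, so H_2 ≅ 0.
  H_3: rank ker ∂_3 − rank ∂_4 = (5 − 4) − 0 = 1, and there is no ∂_4, so H_3 ≅ Z.

As a check, the Euler characteristic is 5 − 10 + 10 − 5 = 0, which agrees with 1 − 0 + 0 − 1 = 0.

H_0 = Z,  H_1 = 0,  H_2 = 0,  H_3 = Z.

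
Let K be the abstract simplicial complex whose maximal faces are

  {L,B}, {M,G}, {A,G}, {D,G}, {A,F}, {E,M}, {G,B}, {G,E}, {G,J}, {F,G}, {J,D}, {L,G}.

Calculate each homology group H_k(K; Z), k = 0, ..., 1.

H_0 = Z,  H_1 = Z^4.

We work with the vertex ordering A < B < D < E < F < G < J < L < M. The simplices of K, each written with vertices in increasing order, are:

  0-simplices (9): A, B, D, E, F, G, J, L, M
  1-simplices (12): AF, AG, BG, BL, DG, DJ, EG, EM, FG, GJ, GL, GM

so the chain groups are C_0 ≅ Z^9, C_1 ≅ Z^12.

The boundary map ∂_1: C_1 → C_0 is given by ∂[p,q] = [q] − [p].
The 9×12 boundary matrix has rank 8 and Smith normal form diag(1,1,1,1,1,1,1,1).

From H_k ≅ ker(∂_k) / im(∂_{k+1}) we obtain:

  H_0: rank C_0 − rank ∂_1 = 9 − 8 = 1, and the invariant factors of ∂_1 are all 1, so H_0 ≅ Z.
  H_1: rank ker ∂_1 − rank ∂_2 = (12 − 8) − 0 = 4, and there is no ∂_2, so H_1 ≅ Z^4.

(K is a triangulation of a wedge of 4 circles.)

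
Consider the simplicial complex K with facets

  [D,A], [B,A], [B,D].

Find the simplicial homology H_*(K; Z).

H_0 ≅ Z,  H_1 ≅ Z.

Order the vertices as A < B < D. Listing each simplex with vertices in this order, K has dimension 1 with simplices:

  0-simplices (3): A, B, D
  1-simplices (3): AB, AD, BD

Hence C_0 ≅ Z^3, C_1 ≅ Z^3.

The boundary map ∂_1: C_1 → C_0 sends each edge [p,q] (with p < q) to q − p.
The resulting 3×3 matrix has rank 2, and its Smith normal form has invariant factors (1,1).

Now H_k = ker ∂_k / im ∂_{k+1}, so:

  H_0: rank C_0 − rank ∂_1 = 3 − 2 = 1, and the invariant factors of ∂_1 are all 1, so H_0 = Z.
  H_1: rank ker ∂_1 − rank ∂_2 = (3 − 2) − 0 = 1, and there is no ∂_2, so H_1 = Z.

As a check, the Euler characteristic is 3 − 3 = 0, which agrees with 1 − 1 = 0.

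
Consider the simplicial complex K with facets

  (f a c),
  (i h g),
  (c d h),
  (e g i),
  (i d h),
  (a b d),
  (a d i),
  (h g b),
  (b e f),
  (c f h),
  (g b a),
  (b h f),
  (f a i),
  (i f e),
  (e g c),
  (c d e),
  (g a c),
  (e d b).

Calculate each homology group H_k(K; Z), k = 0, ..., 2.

H_0 = Z,  H_1 = Z^2,  H_2 = Z.

K has 9 vertices, 27 edges, 18 triangles.
rank ∂_0 = 0, rank ∂_1 = 8 ⇒ b_0 = 9 − 0 − 8 = 1; all invariant factors of ∂_1 are 1 so no torsion. So H_0 ≅ Z.
rank ∂_1 = 8, rank ∂_2 = 17 ⇒ b_1 = 27 − 8 − 17 = 2; all invariant factors of ∂_2 are 1 so no torsion. So H_1 ≅ Z^2.
rank ∂_2 = 17, rank ∂_3 = 0 ⇒ b_2 = 18 − 17 − 0 = 1. So H_2 ≅ Z.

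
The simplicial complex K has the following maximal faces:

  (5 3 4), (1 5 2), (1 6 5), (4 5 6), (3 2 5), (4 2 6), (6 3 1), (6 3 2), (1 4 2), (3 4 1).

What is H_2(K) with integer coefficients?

Order the vertices as 1 < 2 < 3 < 4 < 5 < 6. Listing each simplex with vertices in this order, K has dimension 2 with simplices:

  0-simplices (6): [1], [2], [3], [4], [5], [6]
  1-simplices (15): [1,2], [1,3], [1,4], [1,5], [1,6], [2,3], [2,4], [2,5], [2,6], [3,4], [3,5], [3,6], [4,5], [4,6], [5,6]
  2-simplices (10): [1,2,4], [1,2,5], [1,3,4], [1,3,6], [1,5,6], [2,3,5], [2,3,6], [2,4,6], [3,4,5], [4,5,6]

giving chain groups C_0 ≅ Z^6, C_1 ≅ Z^15, C_2 ≅ Z^10.

∂_1: C_1 → C_0 is given by ∂[p,q] = [q] − [p].
The resulting 6×15 matrix has rank 5, and its Smith normal form has invariant factors (1,1,1,1,1).

The boundary map ∂_2: C_2 → C_1 sends each 2-simplex [p,q,r] to [q,r] − [p,r] + [p,q]. For instance
  ∂[1,3,4] = [3,4] − [1,4] + [1,3],
  ∂[4,5,6] = [5,6] − [4,6] + [4,5].
The resulting 15×10 matrix has rank 10, and its Smith normal form has invariant factors (1,1,1,1,1,1,1,1,1,2).

Computing H_k = (kernel of ∂_k) / (image of ∂_{k+1}):

  H_2: rank ker ∂_2 − rank ∂_3 = (10 − 10) − 0 = 0, and there is no ∂_3, so H_2 = 0.

H_2 ≅ 0.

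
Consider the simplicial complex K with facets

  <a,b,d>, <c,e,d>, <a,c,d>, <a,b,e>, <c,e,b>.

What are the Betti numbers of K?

We work with the vertex ordering a < b < c < d < e. The simplices of K, each written with vertices in increasing order, are:

  0-simplices (5): a, b, c, d, e
  1-simplices (10): ab, ac, ad, ae, bc, bd, be, cd, ce, de
  2-simplices (5): abd, abe, acd, bce, cde

so the chain groups are C_0 ≅ Z^5, C_1 ≅ Z^10, C_2 ≅ Z^5.

∂_1: C_1 → C_0 is given by ∂[p,q] = [q] − [p]. For instance
  ∂ab = b − a.
This gives a 5×10 integer matrix of rank 4; reducing to Smith normal form yields diagonal entries (1,1,1,1).

The boundary map ∂_2: C_2 → C_1 maps a triangle to the signed sum of its edges. For instance
  ∂acd = cd − ad + ac,
  ∂bce = ce − be + bc.
The resulting 10×5 matrix has rank 5, and its Smith normal form has invariant factors (1,1,1,1,1).

Computing H_k = (kernel of ∂_k) / (image of ∂_{k+1}):

  H_0: rank C_0 − rank ∂_1 = 5 − 4 = 1, and the invariant factors of ∂_1 are all 1, so H_0 ≅ Z.
  H_1: rank ker ∂_1 − rank ∂_2 = (10 − 4) − 5 = 1, and the invariant factors of ∂_2 are all 1, so H_1 ≅ Z.
  H_2: rank ker ∂_2 − rank ∂_3 = (5 − 5) − 0 = 0, and there is no ∂_3, so H_2 ≅ 0.

As a check, the Euler characteristic is 5 − 10 + 5 = 0, which agrees with 1 − 1 + 0 = 0.

Hence the Betti numbers are b_0 = 1, b_1 = 1, b_2 = 0.

b_0 = 1, b_1 = 1, b_2 = 0.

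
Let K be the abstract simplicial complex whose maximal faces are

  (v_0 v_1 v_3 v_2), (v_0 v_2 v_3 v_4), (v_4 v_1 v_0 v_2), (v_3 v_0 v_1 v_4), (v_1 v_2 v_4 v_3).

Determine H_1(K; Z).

Take the total order v_0 < v_1 < v_2 < v_3 < v_4 on the vertex set. Then K (dimension 3) consists of the simplices:

  0-simplices (5): [v_0], [v_1], [v_2], [v_3], [v_4]
  1-simplices (10): [v_0,v_1], [v_0,v_2], [v_0,v_3], [v_0,v_4], [v_1,v_2], [v_1,v_3], [v_1,v_4], [v_2,v_3], [v_2,v_4], [v_3,v_4]
  2-simplices (10): [v_0,v_1,v_2], [v_0,v_1,v_3], [v_0,v_1,v_4], [v_0,v_2,v_3], [v_0,v_2,v_4], [v_0,v_3,v_4], [v_1,v_2,v_3], [v_1,v_2,v_4], [v_1,v_3,v_4], [v_2,v_3,v_4]
  3-simplices (5): [v_0,v_1,v_2,v_3], [v_0,v_1,v_2,v_4], [v_0,v_1,v_3,v_4], [v_0,v_2,v_3,v_4], [v_1,v_2,v_3,v_4]

so the chain groups are C_0 ≅ Z^5, C_1 ≅ Z^10, C_2 ≅ Z^10, C_3 ≅ Z^5.

Boundary ∂_1: C_1 → C_0 maps an edge to its endpoints' difference, ∂[p,q] = q − p.
As a 5×10 matrix over Z this has rank 4, with invariant factors (1,1,1,1).

The boundary map ∂_2: C_2 → C_1 maps a triangle to the signed sum of its edges. For instance
  ∂[v_0,v_3,v_4] = [v_3,v_4] − [v_0,v_4] + [v_0,v_3],
  ∂[v_0,v_2,v_4] = [v_2,v_4] − [v_0,v_4] + [v_0,v_2].
This gives a 10×10 integer matrix of rank 6; reducing to Smith normal form yields diagonal entries (1,1,1,1,1,1).

The boundary map ∂_3: C_3 → C_2 sends each 3-simplex σ to the alternating sum Σ_i (−1)^i (σ with its i-th vertex removed). For instance
  ∂[v_0,v_1,v_3,v_4] = [v_1,v_3,v_4] − [v_0,v_3,v_4] + [v_0,v_1,v_4] − [v_0,v_1,v_3],
  ∂[v_0,v_2,v_3,v_4] = [v_2,v_3,v_4] − [v_0,v_3,v_4] + [v_0,v_2,v_4] − [v_0,v_2,v_3].
The 10×5 boundary matrix has rank 4 and Smith normal form diag(1,1,1,1).

Reading off H_k = ker ∂_k / im ∂_{k+1}:

  H_1: rank ker ∂_1 − rank ∂_2 = (10 − 4) − 6 = 0, and the invariant factors of ∂_2 are all 1, so H_1 = 0.

(K is a triangulation of the 3-sphere S^3.)

H_1 = 0.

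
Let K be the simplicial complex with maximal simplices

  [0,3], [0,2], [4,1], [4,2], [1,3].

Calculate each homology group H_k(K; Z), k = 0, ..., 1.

H_0 = Z,  H_1 = Z.

Order the vertices as 0 < 1 < 2 < 3 < 4. Listing each simplex with vertices in this order, K has dimension 1 with simplices:

  0-simplices (5): [0], [1], [2], [3], [4]
  1-simplices (5): [0,2], [0,3], [1,3], [1,4], [2,4]

Hence C_0 ≅ Z^5, C_1 ≅ Z^5.

The boundary map ∂_1: C_1 → C_0 sends each edge [p,q] (with p < q) to q − p. For instance
  ∂[2,4] = [4] − [2].
The 5×5 boundary matrix has rank 4 and Smith normal form diag(1,1,1,1).

Computing H_k = (kernel of ∂_k) / (image of ∂_{k+1}):

  H_0: rank C_0 − rank ∂_1 = 5 − 4 = 1, and the invariant factors of ∂_1 are all 1, so H_0 = Z.
  H_1: rank ker ∂_1 − rank ∂_2 = (5 − 4) − 0 = 1, and there is no ∂_2, so H_1 = Z.

(K is a triangulation of the circle S^1.)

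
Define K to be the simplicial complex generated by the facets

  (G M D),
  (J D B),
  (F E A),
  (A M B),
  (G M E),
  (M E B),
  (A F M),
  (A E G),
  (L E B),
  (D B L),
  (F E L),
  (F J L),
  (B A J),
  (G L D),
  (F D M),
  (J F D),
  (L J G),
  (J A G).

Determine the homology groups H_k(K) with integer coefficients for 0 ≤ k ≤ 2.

Order the vertices as A < B < D < E < F < G < J < L < M. Listing each simplex with vertices in this order, K has dimension 2 with simplices:

  0-simplices (9): A, B, D, E, F, G, J, L, M
  1-simplices (27): AB, AE, AF, AG, AJ, AM, BD, BE, BJ, BL, BM, DF, DG, DJ, DL, DM, EF, EG, EL, EM, FJ, FL, FM, GJ, GL, GM, JL
  2-simplices (18): ABJ, ABM, AEF, AEG, AFM, AGJ, BDJ, BDL, BEL, BEM, DFJ, DFM, DGL, DGM, EFL, EGM, FJL, GJL

Hence C_0 ≅ Z^9, C_1 ≅ Z^27, C_2 ≅ Z^18.

∂_1: C_1 → C_0 maps an edge to its endpoints' difference, ∂[p,q] = q − p. For instance
  ∂BD = D − B.
The 9×27 boundary matrix has rank 8 and Smith normal form diag(1,1,1,1,1,1,1,1).

Boundary ∂_2: C_2 → C_1 sends each 2-simplex [p,q,r] to [q,r] − [p,r] + [p,q]. For instance
  ∂EGM = GM − EM + EG,
  ∂GJL = JL − GL + GJ.
The resulting 27×18 matrix has rank 18, and its Smith normal form has invariant factors (1,1,1,1,1,1,1,1,1,1,1,1,1,1,1,1,1,2).

Reading off H_k = ker ∂_k / im ∂_{k+1}:

  H_0: rank C_0 − rank ∂_1 = 9 − 8 = 1, and the invariant factors of ∂_1 are all 1, so H_0 = Z.
  H_1: rank ker ∂_1 − rank ∂_2 = (27 − 8) − 18 = 1, and ∂_2 has invariant factor 2 > 1, so H_1 = Z ⊕ Z/2.
  H_2: rank ker ∂_2 − rank ∂_3 = (18 − 18) − 0 = 0, and there is no ∂_3, so H_2 = 0.

(K is a triangulation of the Klein bottle.)

H_0 ≅ Z,  H_1 ≅ Z ⊕ Z/2,  H_2 = 0.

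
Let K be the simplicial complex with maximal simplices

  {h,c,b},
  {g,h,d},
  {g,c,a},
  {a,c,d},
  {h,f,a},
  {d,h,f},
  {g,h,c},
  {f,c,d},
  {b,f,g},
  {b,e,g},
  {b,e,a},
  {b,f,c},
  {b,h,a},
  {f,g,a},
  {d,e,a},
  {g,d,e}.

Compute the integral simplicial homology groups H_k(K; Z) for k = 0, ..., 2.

H_0 = Z,  H_1 = Z^2,  H_2 = Z.

We work with the vertex ordering a < b < c < d < e < f < g < h. The simplices of K, each written with vertices in increasing order, are:

  0-simplices (8): a, b, c, d, e, f, g, h
  1-simplices (24): ab, ac, ad, ae, af, ag, ah, bc, be, bf, bg, bh, cd, cf, cg, ch, de, df, dg, dh, eg, fg, fh, gh
  2-simplices (16): abe, abh, acd, acg, ade, afg, afh, bcf, bch, beg, bfg, cdf, cgh, deg, dfh, dgh

giving chain groups C_0 ≅ Z^8, C_1 ≅ Z^24, C_2 ≅ Z^16.

The boundary map ∂_1: C_1 → C_0 is given by ∂[p,q] = [q] − [p].
The resulting 8×24 matrix has rank 7, and its Smith normal form has invariant factors (1,1,1,1,1,1,1).

Boundary ∂_2: C_2 → C_1 maps a triangle to the signed sum of its edges. For instance
  ∂bcf = cf − bf + bc,
  ∂bch = ch − bh + bc.
This gives a 24×16 integer matrix of rank 15; reducing to Smith normal form yields diagonal entries (1,1,1,1,1,1,1,1,1,1,1,1,1,1,1).

From H_k ≅ ker(∂_k) / im(∂_{k+1}) we obtain:

  H_0: rank C_0 − rank ∂_1 = 8 − 7 = 1, and the invariant factors of ∂_1 are all 1, so H_0 = Z.
  H_1: rank ker ∂_1 − rank ∂_2 = (24 − 7) − 15 = 2, and the invariant factors of ∂_2 are all 1, so H_1 = Z^2.
  H_2: rank ker ∂_2 − rank ∂_3 = (16 − 15) − 0 = 1, and there is no ∂_3, so H_2 = Z.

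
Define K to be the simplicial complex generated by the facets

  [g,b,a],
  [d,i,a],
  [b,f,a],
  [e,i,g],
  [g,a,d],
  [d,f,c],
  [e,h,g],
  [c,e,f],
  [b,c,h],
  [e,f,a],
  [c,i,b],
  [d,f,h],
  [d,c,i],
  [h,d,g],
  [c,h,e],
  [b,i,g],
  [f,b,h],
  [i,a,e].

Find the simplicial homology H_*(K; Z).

H_0 ≅ Z,  H_1 ≅ Z ⊕ Z/2Z,  H_2 = 0.

Order the vertices as a < b < c < d < e < f < g < h < i. Listing each simplex with vertices in this order, K has dimension 2 with simplices:

  0-simplices (9): a, b, c, d, e, f, g, h, i
  1-simplices (27): ab, ad, ae, af, ag, ai, bc, bf, bg, bh, bi, cd, ce, cf, ch, ci, df, dg, dh, di, ef, eg, eh, ei, fh, gh, gi
  2-simplices (18): abf, abg, adg, adi, aef, aei, bch, bci, bfh, bgi, cdf, cdi, cef, ceh, dfh, dgh, egh, egi

giving chain groups C_0 ≅ Z^9, C_1 ≅ Z^27, C_2 ≅ Z^18.

Boundary ∂_1: C_1 → C_0 maps an edge to its endpoints' difference, ∂[p,q] = q − p. For instance
  ∂bh = h − b.
This gives a 9×27 integer matrix of rank 8; reducing to Smith normal form yields diagonal entries (1,1,1,1,1,1,1,1).

The boundary map ∂_2: C_2 → C_1 acts by ∂[p,q,r] = [q,r] − [p,r] + [p,q]. For instance
  ∂ceh = eh − ch + ce,
  ∂egi = gi − ei + eg.
The 27×18 boundary matrix has rank 18 and Smith normal form diag(1,1,1,1,1,1,1,1,1,1,1,1,1,1,1,1,1,2).

Now H_k = ker ∂_k / im ∂_{k+1}, so:

  H_0: rank C_0 − rank ∂_1 = 9 − 8 = 1, and the invariant factors of ∂_1 are all 1, so H_0 = Z.
  H_1: rank ker ∂_1 − rank ∂_2 = (27 − 8) − 18 = 1, and ∂_2 has invariant factor 2 > 1, so H_1 = Z ⊕ Z/2Z.
  H_2: rank ker ∂_2 − rank ∂_3 = (18 − 18) − 0 = 0, and there is no ∂_3, so H_2 = 0.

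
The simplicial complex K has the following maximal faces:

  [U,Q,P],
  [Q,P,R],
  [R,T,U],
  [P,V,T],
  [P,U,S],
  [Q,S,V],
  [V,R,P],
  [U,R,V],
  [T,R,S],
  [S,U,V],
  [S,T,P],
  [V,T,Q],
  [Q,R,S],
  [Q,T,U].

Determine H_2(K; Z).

Order the vertices as P < Q < R < S < T < U < V. Listing each simplex with vertices in this order, K has dimension 2 with simplices:

  0-simplices (7): P, Q, R, S, T, U, V
  1-simplices (21): PQ, PR, PS, PT, PU, PV, QR, QS, QT, QU, QV, RS, RT, RU, RV, ST, SU, SV, TU, TV, UV
  2-simplices (14): PQR, PQU, PRV, PST, PSU, PTV, QRS, QSV, QTU, QTV, RST, RTU, RUV, SUV

giving chain groups C_0 ≅ Z^7, C_1 ≅ Z^21, C_2 ≅ Z^14.

∂_1: C_1 → C_0 sends each edge [p,q] (with p < q) to q − p. For instance
  ∂SV = V − S.
This gives a 7×21 integer matrix of rank 6; reducing to Smith normal form yields diagonal entries (1,1,1,1,1,1).

Boundary ∂_2: C_2 → C_1 acts by ∂[p,q,r] = [q,r] − [p,r] + [p,q]. For instance
  ∂RUV = UV − RV + RU,
  ∂PQR = QR − PR + PQ.
The resulting 21×14 matrix has rank 13, and its Smith normal form has invariant factors (1,1,1,1,1,1,1,1,1,1,1,1,1).

Reading off H_k = ker ∂_k / im ∂_{k+1}:

  H_2: rank ker ∂_2 − rank ∂_3 = (14 − 13) − 0 = 1, and there is no ∂_3, so H_2 ≅ Z.

H_2 ≅ Z.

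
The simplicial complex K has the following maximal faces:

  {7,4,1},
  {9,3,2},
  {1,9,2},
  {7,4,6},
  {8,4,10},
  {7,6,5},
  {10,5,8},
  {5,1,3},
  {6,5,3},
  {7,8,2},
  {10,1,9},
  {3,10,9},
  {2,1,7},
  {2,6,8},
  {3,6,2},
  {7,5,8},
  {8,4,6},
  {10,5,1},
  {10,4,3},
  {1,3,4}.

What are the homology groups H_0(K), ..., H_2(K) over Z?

H_0 ≅ Z,  H_1 ≅ Z × Z/2,  H_2 = 0.

Take the total order 1 < 2 < 3 < 4 < 5 < 6 < 7 < 8 < 9 < 10 on the vertex set. Then K (dimension 2) consists of the simplices:

  0-simplices (10): [1], [2], [3], [4], [5], [6], [7], [8], [9], [10]
  1-simplices (30): (30 of them)
  2-simplices (20): (20 of them)

so the chain groups are C_0 ≅ Z^10, C_1 ≅ Z^30, C_2 ≅ Z^20.

Boundary ∂_1: C_1 → C_0 maps an edge to its endpoints' difference, ∂[p,q] = q − p.
As a 10×30 matrix over Z this has rank 9, with invariant factors (1,1,1,1,1,1,1,1,1).

∂_2: C_2 → C_1 sends each 2-simplex [p,q,r] to [q,r] − [p,r] + [p,q]. For instance
  ∂[5,7,8] = [7,8] − [5,8] + [5,7],
  ∂[2,3,9] = [3,9] − [2,9] + [2,3].
As a 30×20 matrix over Z this has rank 20, with invariant factors (1,1,1,1,1,1,1,1,1,1,1,1,1,1,1,1,1,1,1,2).

Computing H_k = (kernel of ∂_k) / (image of ∂_{k+1}):

  H_0: rank C_0 − rank ∂_1 = 10 − 9 = 1, and the invariant factors of ∂_1 are all 1, so H_0 ≅ Z.
  H_1: rank ker ∂_1 − rank ∂_2 = (30 − 9) − 20 = 1, and ∂_2 has invariant factor 2 > 1, so H_1 ≅ Z × Z/2.
  H_2: rank ker ∂_2 − rank ∂_3 = (20 − 20) − 0 = 0, and there is no ∂_3, so H_2 ≅ 0.

(K is a triangulation of the Klein bottle.)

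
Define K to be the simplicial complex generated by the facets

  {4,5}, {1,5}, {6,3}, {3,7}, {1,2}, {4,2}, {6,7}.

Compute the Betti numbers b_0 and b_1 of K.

b_0 = 2, b_1 = 2.

Fix the vertex order 1 < 2 < 3 < 4 < 5 < 6 < 7 and write every simplex with vertices in increasing order. Then dim K = 1 and the simplices of K are:

  0-simplices (7): [1], [2], [3], [4], [5], [6], [7]
  1-simplices (7): [1,2], [1,5], [2,4], [3,6], [3,7], [4,5], [6,7]

so the chain groups are C_0 ≅ Z^7, C_1 ≅ Z^7.

Boundary ∂_1: C_1 → C_0 is given by ∂[p,q] = [q] − [p]. For instance
  ∂[4,5] = [5] − [4].
The resulting 7×7 matrix has rank 5, and its Smith normal form has invariant factors (1,1,1,1,1).

Now H_k = ker ∂_k / im ∂_{k+1}, so:

  H_0: rank C_0 − rank ∂_1 = 7 − 5 = 2, and the invariant factors of ∂_1 are all 1, so H_0 ≅ Z^2.
  H_1: rank ker ∂_1 − rank ∂_2 = (7 − 5) − 0 = 2, and there is no ∂_2, so H_1 ≅ Z^2.

Hence the Betti numbers are b_0 = 2, b_1 = 2.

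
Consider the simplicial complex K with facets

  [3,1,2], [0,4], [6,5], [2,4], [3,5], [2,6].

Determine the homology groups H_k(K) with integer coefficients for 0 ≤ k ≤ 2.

We work with the vertex ordering 0 < 1 < 2 < 3 < 4 < 5 < 6. The simplices of K, each written with vertices in increasing order, are:

  0-simplices (7): [0], [1], [2], [3], [4], [5], [6]
  1-simplices (8): [0,4], [1,2], [1,3], [2,3], [2,4], [2,6], [3,5], [5,6]
  2-simplices (1): [1,2,3]

Hence C_0 ≅ Z^7, C_1 ≅ Z^8, C_2 ≅ Z^1.

∂_1: C_1 → C_0 sends each edge [p,q] (with p < q) to q − p.
The resulting 7×8 matrix has rank 6, and its Smith normal form has invariant factors (1,1,1,1,1,1).

The boundary map ∂_2: C_2 → C_1 sends each 2-simplex [p,q,r] to [q,r] − [p,r] + [p,q]. For instance
  ∂[1,2,3] = [2,3] − [1,3] + [1,2].
This gives a 8×1 integer matrix of rank 1; reducing to Smith normal form yields diagonal entries (1).

Computing H_k = (kernel of ∂_k) / (image of ∂_{k+1}):

  H_0: rank C_0 − rank ∂_1 = 7 − 6 = 1, and the invariant factors of ∂_1 are all 1, so H_0 ≅ Z.
  H_1: rank ker ∂_1 − rank ∂_2 = (8 − 6) − 1 = 1, and the invariant factors of ∂_2 are all 1, so H_1 ≅ Z.
  H_2: rank ker ∂_2 − rank ∂_3 = (1 − 1) − 0 = 0, and there is no ∂_3, so H_2 ≅ 0.

H_0 ≅ Z,  H_1 ≅ Z,  H_2 = 0.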